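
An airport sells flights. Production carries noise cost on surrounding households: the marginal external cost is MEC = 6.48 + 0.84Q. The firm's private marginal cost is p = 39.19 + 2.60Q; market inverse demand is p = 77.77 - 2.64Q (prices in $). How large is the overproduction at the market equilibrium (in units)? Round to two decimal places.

2.08 units

Market equilibrium (private): 39.19 + 2.60Q = 77.77 - 2.64Q → Q_m = 7.3626.
Social marginal cost = private MC + MEC = 45.67 + 3.44Q.
Set SMC = demand: 45.67 + 3.44Q = 77.77 - 2.64Q → Q* = 5.2796.
Gap = |7.3626 − 5.2796| = 2.0830.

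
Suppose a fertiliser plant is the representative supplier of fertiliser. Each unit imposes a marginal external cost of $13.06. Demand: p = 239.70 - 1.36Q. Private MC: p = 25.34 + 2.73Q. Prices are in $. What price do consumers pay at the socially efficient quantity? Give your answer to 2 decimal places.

Social marginal cost = private MC + MEC = 38.40 + 2.73Q.
Set SMC = demand: 38.40 + 2.73Q = 239.70 - 1.36Q → Q* = 49.2176.
Consumer price on the demand curve at Q*: 239.70 − 1.36×49.2176 = 172.7641.

P = $172.76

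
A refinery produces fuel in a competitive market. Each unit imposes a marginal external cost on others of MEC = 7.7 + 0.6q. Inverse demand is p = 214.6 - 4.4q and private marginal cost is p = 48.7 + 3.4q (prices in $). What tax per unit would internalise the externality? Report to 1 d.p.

tax = $19.0 per unit

Social marginal cost = private MC + MEC = 56.4 + 4.0q.
Set SMC = demand: 56.4 + 4.0q = 214.6 - 4.4q → q* = 18.8333.
The Pigouvian tax equals MEC at q*: 7.7 + 0.6×18.8333 = 19.0000.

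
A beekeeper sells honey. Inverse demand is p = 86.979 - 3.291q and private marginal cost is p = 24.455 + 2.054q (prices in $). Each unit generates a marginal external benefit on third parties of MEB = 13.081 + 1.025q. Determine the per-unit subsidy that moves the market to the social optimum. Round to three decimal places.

subsidy = $31.020 per unit

Social marginal cost = private MC − MEB = 11.374 + 1.029q.
Set SMC = demand: 11.374 + 1.029q = 86.979 - 3.291q → q* = 17.5012.
The Pigouvian subsidy equals MEB at q*: 13.081 + 1.025×17.5012 = 31.0197.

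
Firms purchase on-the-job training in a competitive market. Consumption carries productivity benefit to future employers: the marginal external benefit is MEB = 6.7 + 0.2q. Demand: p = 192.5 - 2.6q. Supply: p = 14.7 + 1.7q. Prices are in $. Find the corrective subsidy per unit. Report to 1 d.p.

subsidy = $15.7 per unit

Social marginal benefit = demand + MEB = 199.2 - 2.4q.
Set SMB = MC: 199.2 - 2.4q = 14.7 + 1.7q → q* = 45.0000.
The Pigouvian subsidy equals MEB at q*: 6.7 + 0.2×45.0000 = 15.7000.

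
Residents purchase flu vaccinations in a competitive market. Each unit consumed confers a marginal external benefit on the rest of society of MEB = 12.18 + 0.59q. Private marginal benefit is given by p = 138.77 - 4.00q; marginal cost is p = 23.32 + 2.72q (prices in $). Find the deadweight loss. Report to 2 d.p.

DWL = $40.62

Market equilibrium (private): 23.32 + 2.72q = 138.77 - 4.00q → q_m = 17.1801.
Social marginal benefit = demand + MEB = 150.95 - 3.41q.
Set SMB = MC: 150.95 - 3.41q = 23.32 + 2.72q → q* = 20.8206.
Height of the DWL triangle at q_m is SMB(q_m) − MC(q_m) = MEB(q_m) = 22.3162.
DWL = ½ × 3.6405 × 22.3162 = 40.6211.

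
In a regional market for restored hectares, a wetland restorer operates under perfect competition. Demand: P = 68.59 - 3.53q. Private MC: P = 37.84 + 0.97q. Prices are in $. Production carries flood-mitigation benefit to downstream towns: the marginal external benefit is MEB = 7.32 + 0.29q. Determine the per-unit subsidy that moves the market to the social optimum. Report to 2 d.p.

Social marginal cost = private MC − MEB = 30.52 + 0.68q.
Set SMC = demand: 30.52 + 0.68q = 68.59 - 3.53q → q* = 9.0428.
The Pigouvian subsidy equals MEB at q*: 7.32 + 0.29×9.0428 = 9.9424.

subsidy = $9.94 per unit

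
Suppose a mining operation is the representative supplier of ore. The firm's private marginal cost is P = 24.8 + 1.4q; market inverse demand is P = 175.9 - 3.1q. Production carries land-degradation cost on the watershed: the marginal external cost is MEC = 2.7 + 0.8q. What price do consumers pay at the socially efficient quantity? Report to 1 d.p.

P = 89.1

Social marginal cost = private MC + MEC = 27.5 + 2.2q.
Set SMC = demand: 27.5 + 2.2q = 175.9 - 3.1q → q* = 28.0000.
Consumer price on the demand curve at q*: 175.9 − 3.1×28.0000 = 89.1000.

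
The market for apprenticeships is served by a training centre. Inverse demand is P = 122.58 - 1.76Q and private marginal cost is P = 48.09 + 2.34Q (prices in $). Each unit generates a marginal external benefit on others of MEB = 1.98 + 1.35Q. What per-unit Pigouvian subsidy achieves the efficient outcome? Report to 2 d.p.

Social marginal cost = private MC − MEB = 46.11 + 0.99Q.
Set SMC = demand: 46.11 + 0.99Q = 122.58 - 1.76Q → Q* = 27.8073.
The Pigouvian subsidy equals MEB at Q*: 1.98 + 1.35×27.8073 = 39.5199.

subsidy = $39.52 per unit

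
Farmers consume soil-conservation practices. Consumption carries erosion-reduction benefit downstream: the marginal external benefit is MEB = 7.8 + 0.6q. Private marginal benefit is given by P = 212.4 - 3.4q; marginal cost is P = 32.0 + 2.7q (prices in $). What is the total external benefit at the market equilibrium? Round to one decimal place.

$493.1

Market equilibrium (private): 32.0 + 2.7q = 212.4 - 3.4q → q_m = 29.5738.
Total external benefit = ∫₀^{q_m} (7.8 + 0.6q) dq = 7.8×29.5738 + ½×0.6×29.5738² = 493.0585.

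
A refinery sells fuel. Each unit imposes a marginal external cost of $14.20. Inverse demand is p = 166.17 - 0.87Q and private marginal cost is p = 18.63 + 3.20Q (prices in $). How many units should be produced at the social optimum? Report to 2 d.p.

Social marginal cost = private MC + MEC = 32.83 + 3.20Q.
Set SMC = demand: 32.83 + 3.20Q = 166.17 - 0.87Q → Q* = 32.7617.

Q* = 32.76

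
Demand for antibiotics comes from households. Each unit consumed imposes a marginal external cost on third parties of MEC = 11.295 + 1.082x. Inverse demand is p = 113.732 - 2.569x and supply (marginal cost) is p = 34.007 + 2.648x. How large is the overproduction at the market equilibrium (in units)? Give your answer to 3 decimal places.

Market equilibrium (private): 34.007 + 2.648x = 113.732 - 2.569x → x_m = 15.2818.
Social marginal benefit = demand − MEC = 102.437 - 3.651x.
Set SMB = MC: 102.437 - 3.651x = 34.007 + 2.648x → x* = 10.8636.
Gap = |15.2818 − 10.8636| = 4.4182.

4.418 units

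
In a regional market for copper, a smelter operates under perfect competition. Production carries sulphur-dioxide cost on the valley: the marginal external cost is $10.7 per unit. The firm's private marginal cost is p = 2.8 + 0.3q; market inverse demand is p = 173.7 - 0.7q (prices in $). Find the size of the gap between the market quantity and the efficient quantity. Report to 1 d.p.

10.7 units

Market equilibrium (private): 2.8 + 0.3q = 173.7 - 0.7q → q_m = 170.9000.
Social marginal cost = private MC + MEC = 13.5 + 0.3q.
Set SMC = demand: 13.5 + 0.3q = 173.7 - 0.7q → q* = 160.2000.
Gap = |170.9000 − 160.2000| = 10.7000.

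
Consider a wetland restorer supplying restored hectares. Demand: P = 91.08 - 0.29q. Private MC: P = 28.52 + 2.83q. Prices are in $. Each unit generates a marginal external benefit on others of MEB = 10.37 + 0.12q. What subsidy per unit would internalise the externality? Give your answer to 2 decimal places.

Social marginal cost = private MC − MEB = 18.15 + 2.71q.
Set SMC = demand: 18.15 + 2.71q = 91.08 - 0.29q → q* = 24.3100.
The Pigouvian subsidy equals MEB at q*: 10.37 + 0.12×24.3100 = 13.2872.

subsidy = $13.29 per unit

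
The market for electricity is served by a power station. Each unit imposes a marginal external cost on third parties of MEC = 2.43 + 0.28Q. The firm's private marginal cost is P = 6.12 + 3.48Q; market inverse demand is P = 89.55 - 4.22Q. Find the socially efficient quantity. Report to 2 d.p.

Q* = 10.15

Social marginal cost = private MC + MEC = 8.55 + 3.76Q.
Set SMC = demand: 8.55 + 3.76Q = 89.55 - 4.22Q → Q* = 10.1504.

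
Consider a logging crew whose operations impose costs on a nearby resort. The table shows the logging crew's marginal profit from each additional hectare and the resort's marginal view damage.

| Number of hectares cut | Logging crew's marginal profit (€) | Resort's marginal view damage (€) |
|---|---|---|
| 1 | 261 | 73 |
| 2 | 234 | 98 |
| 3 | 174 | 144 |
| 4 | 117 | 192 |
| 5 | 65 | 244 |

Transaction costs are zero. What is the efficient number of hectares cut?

Bargaining reaches the level where marginal profit last exceeds marginal view damage.
That holds through level 3 (174 ≥ 144) but not at 4 (117 < 192).

3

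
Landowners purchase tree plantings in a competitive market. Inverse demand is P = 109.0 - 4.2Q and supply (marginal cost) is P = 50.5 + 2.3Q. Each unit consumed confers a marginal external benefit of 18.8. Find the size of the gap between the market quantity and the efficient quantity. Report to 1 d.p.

Market equilibrium (private): 50.5 + 2.3Q = 109.0 - 4.2Q → Q_m = 9.0000.
Social marginal benefit = demand + MEB = 127.8 - 4.2Q.
Set SMB = MC: 127.8 - 4.2Q = 50.5 + 2.3Q → Q* = 11.8923.
Gap = |9.0000 − 11.8923| = 2.8923.

2.9 units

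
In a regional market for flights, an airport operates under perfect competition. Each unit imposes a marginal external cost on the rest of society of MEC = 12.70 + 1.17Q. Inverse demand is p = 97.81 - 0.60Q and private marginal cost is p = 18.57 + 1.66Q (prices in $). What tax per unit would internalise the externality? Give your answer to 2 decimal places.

tax = $35.40 per unit

Social marginal cost = private MC + MEC = 31.27 + 2.83Q.
Set SMC = demand: 31.27 + 2.83Q = 97.81 - 0.60Q → Q* = 19.3994.
The Pigouvian tax equals MEC at Q*: 12.70 + 1.17×19.3994 = 35.3973.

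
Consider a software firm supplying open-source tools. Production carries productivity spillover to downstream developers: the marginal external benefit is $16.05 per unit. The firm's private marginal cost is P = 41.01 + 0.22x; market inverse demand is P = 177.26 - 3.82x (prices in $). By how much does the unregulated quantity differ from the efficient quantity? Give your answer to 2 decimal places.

Market equilibrium (private): 41.01 + 0.22x = 177.26 - 3.82x → x_m = 33.7252.
Social marginal cost = private MC − MEB = 24.96 + 0.22x.
Set SMC = demand: 24.96 + 0.22x = 177.26 - 3.82x → x* = 37.6980.
Gap = |33.7252 − 37.6980| = 3.9728.

3.97 units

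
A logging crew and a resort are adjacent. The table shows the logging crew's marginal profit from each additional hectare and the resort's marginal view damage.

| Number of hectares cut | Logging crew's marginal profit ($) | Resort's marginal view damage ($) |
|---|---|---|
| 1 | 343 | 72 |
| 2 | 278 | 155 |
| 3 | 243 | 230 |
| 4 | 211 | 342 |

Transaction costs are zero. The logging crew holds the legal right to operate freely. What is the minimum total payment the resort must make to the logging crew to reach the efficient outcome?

Left alone the logging crew would choose level 4 (marginal profit stays positive).
Efficient level: k* = 3 (marginal profit ≥ marginal view damage through 3).
The resort must at least cover the logging crew's forgone profit from cutting 4→3: 211 = 211.

$211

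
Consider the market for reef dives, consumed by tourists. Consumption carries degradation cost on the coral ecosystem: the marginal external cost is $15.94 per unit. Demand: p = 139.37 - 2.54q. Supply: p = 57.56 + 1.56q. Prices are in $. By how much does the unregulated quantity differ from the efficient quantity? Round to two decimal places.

3.89 units

Market equilibrium (private): 57.56 + 1.56q = 139.37 - 2.54q → q_m = 19.9537.
Social marginal benefit = demand − MEC = 123.43 - 2.54q.
Set SMB = MC: 123.43 - 2.54q = 57.56 + 1.56q → q* = 16.0659.
Gap = |19.9537 − 16.0659| = 3.8878.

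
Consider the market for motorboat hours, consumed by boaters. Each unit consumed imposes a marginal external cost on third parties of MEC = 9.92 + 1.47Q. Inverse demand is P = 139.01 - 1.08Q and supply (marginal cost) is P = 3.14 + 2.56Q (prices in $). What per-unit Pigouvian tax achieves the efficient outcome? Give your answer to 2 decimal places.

Social marginal benefit = demand − MEC = 129.09 - 2.55Q.
Set SMB = MC: 129.09 - 2.55Q = 3.14 + 2.56Q → Q* = 24.6477.
The Pigouvian tax equals MEC at Q*: 9.92 + 1.47×24.6477 = 46.1521.

tax = $46.15 per unit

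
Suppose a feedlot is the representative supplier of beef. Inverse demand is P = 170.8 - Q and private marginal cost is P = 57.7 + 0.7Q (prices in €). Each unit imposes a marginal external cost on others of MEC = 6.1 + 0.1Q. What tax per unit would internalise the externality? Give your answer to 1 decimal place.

tax = €12.0 per unit

Social marginal cost = private MC + MEC = 63.8 + 0.8Q.
Set SMC = demand: 63.8 + 0.8Q = 170.8 - Q → Q* = 59.4444.
The Pigouvian tax equals MEC at Q*: 6.1 + 0.1×59.4444 = 12.0444.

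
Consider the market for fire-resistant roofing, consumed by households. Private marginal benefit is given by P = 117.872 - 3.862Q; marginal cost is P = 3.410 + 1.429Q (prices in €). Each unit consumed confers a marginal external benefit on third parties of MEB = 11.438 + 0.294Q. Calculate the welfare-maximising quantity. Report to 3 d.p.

Q* = 25.195

Social marginal benefit = demand + MEB = 129.310 - 3.568Q.
Set SMB = MC: 129.310 - 3.568Q = 3.410 + 1.429Q → Q* = 25.1951.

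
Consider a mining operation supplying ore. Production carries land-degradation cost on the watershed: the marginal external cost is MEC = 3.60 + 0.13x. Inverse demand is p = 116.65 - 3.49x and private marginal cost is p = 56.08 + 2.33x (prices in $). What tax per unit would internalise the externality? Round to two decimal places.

Social marginal cost = private MC + MEC = 59.68 + 2.46x.
Set SMC = demand: 59.68 + 2.46x = 116.65 - 3.49x → x* = 9.5748.
The Pigouvian tax equals MEC at x*: 3.60 + 0.13×9.5748 = 4.8447.

tax = $4.84 per unit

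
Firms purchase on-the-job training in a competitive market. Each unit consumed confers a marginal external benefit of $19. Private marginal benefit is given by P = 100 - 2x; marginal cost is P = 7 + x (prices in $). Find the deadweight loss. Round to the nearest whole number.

Market equilibrium (private): 7 + x = 100 - 2x → x_m = 31.0000.
Social marginal benefit = demand + MEB = 119 - 2x.
Set SMB = MC: 119 - 2x = 7 + x → x* = 37.3333.
Height of the DWL triangle at x_m is SMB(x_m) − MC(x_m) = MEB(x_m) = 19.0000.
DWL = ½ × 6.3333 × 19.0000 = 60.1664.

DWL = $60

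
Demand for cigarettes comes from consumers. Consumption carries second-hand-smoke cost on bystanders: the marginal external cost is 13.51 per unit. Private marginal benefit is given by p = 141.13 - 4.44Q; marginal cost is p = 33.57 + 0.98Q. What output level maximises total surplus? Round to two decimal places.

Social marginal benefit = demand − MEC = 127.62 - 4.44Q.
Set SMB = MC: 127.62 - 4.44Q = 33.57 + 0.98Q → Q* = 17.3524.

Q* = 17.35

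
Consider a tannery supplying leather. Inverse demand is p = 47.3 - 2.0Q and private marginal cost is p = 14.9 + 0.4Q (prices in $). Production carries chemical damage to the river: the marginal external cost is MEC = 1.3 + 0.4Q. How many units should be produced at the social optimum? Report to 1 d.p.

Social marginal cost = private MC + MEC = 16.2 + 0.8Q.
Set SMC = demand: 16.2 + 0.8Q = 47.3 - 2.0Q → Q* = 11.1071.

Q* = 11.1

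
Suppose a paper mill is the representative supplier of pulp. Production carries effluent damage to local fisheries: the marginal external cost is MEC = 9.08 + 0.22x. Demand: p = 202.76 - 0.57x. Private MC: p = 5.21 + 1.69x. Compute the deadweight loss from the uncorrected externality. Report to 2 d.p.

Market equilibrium (private): 5.21 + 1.69x = 202.76 - 0.57x → x_m = 87.4115.
Social marginal cost = private MC + MEC = 14.29 + 1.91x.
Set SMC = demand: 14.29 + 1.91x = 202.76 - 0.57x → x* = 75.9960.
The welfare-loss triangle has base |x_m − x*| and height MEC(x_m) (the vertical gap between SMC and demand is zero at x* and MEC at x_m).
DWL = ½ × 11.4155 × 28.3105 = 161.5893.

DWL = 161.59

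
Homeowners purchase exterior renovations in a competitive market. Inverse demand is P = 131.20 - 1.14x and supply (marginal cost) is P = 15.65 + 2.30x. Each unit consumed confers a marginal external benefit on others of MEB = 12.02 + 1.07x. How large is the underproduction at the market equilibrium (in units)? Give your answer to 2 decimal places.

Market equilibrium (private): 15.65 + 2.30x = 131.20 - 1.14x → x_m = 33.5901.
Social marginal benefit = demand + MEB = 143.22 - 0.07x.
Set SMB = MC: 143.22 - 0.07x = 15.65 + 2.30x → x* = 53.8270.
Gap = |33.5901 − 53.8270| = 20.2369.

20.24 units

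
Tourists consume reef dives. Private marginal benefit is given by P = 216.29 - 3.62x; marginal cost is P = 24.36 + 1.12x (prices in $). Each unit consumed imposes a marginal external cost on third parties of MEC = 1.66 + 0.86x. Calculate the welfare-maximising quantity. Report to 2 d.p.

x* = 33.98

Social marginal benefit = demand − MEC = 214.63 - 4.48x.
Set SMB = MC: 214.63 - 4.48x = 24.36 + 1.12x → x* = 33.9768.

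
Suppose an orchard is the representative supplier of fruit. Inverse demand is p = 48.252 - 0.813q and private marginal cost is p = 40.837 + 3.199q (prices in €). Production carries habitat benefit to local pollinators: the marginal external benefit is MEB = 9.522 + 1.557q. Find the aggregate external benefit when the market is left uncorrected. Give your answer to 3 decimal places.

€20.258

Market equilibrium (private): 40.837 + 3.199q = 48.252 - 0.813q → q_m = 1.8482.
Total external benefit = ∫₀^{q_m} (9.522 + 1.557q) dq = 9.522×1.8482 + ½×1.557×1.8482² = 20.2578.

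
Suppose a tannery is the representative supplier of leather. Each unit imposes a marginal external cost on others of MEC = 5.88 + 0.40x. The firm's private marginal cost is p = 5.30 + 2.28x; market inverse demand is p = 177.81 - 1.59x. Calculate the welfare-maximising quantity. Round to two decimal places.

x* = 39.02

Social marginal cost = private MC + MEC = 11.18 + 2.68x.
Set SMC = demand: 11.18 + 2.68x = 177.81 - 1.59x → x* = 39.0234.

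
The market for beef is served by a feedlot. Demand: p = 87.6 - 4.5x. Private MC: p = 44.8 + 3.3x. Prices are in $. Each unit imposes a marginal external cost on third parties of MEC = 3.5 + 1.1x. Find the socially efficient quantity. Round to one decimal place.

x* = 4.4

Social marginal cost = private MC + MEC = 48.3 + 4.4x.
Set SMC = demand: 48.3 + 4.4x = 87.6 - 4.5x → x* = 4.4157.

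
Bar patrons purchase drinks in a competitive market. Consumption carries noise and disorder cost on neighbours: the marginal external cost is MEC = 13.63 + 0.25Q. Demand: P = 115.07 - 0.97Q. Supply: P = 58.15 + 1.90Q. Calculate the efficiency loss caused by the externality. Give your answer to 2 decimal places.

Market equilibrium (private): 58.15 + 1.90Q = 115.07 - 0.97Q → Q_m = 19.8328.
Social marginal benefit = demand − MEC = 101.44 - 1.22Q.
Set SMB = MC: 101.44 - 1.22Q = 58.15 + 1.90Q → Q* = 13.8750.
Between Q* and Q_m the wedge MC − SMB runs linearly from 0 to MEC(Q_m), so the loss is a triangle.
DWL = ½ × 5.9578 × 18.5882 = 55.3724.

DWL = 55.37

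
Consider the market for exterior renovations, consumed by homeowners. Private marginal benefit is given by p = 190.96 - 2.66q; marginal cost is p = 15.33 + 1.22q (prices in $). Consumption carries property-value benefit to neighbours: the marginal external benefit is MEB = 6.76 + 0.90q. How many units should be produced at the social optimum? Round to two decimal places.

Social marginal benefit = demand + MEB = 197.72 - 1.76q.
Set SMB = MC: 197.72 - 1.76q = 15.33 + 1.22q → q* = 61.2047.

q* = 61.20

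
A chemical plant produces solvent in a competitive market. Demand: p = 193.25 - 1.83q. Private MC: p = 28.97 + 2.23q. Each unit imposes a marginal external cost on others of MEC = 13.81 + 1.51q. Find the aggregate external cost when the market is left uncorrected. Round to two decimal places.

Market equilibrium (private): 28.97 + 2.23q = 193.25 - 1.83q → q_m = 40.4631.
Total external cost = ∫₀^{q_m} (13.81 + 1.51q) dq = 13.81×40.4631 + ½×1.51×40.4631² = 1794.9286.

1794.93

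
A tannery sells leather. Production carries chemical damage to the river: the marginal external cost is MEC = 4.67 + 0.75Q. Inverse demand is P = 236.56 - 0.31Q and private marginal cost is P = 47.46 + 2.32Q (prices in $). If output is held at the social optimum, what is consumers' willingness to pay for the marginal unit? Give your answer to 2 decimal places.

Social marginal cost = private MC + MEC = 52.13 + 3.07Q.
Set SMC = demand: 52.13 + 3.07Q = 236.56 - 0.31Q → Q* = 54.5651.
Consumer price on the demand curve at Q*: 236.56 − 0.31×54.5651 = 219.6448.

P = $219.64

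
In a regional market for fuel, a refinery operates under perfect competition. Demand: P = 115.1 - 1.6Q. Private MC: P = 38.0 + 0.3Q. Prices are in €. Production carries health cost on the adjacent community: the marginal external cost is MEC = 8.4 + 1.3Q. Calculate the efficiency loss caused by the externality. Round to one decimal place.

Market equilibrium (private): 38.0 + 0.3Q = 115.1 - 1.6Q → Q_m = 40.5789.
Social marginal cost = private MC + MEC = 46.4 + 1.6Q.
Set SMC = demand: 46.4 + 1.6Q = 115.1 - 1.6Q → Q* = 21.4688.
The welfare-loss triangle has base |Q_m − Q*| and height MEC(Q_m) (the vertical gap between SMC and demand is zero at Q* and MEC at Q_m).
DWL = ½ × 19.1101 × 61.1526 = 584.3162.

DWL = €584.3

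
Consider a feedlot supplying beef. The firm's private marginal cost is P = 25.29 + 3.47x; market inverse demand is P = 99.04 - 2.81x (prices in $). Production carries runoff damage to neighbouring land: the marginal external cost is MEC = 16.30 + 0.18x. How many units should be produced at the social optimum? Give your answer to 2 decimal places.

Social marginal cost = private MC + MEC = 41.59 + 3.65x.
Set SMC = demand: 41.59 + 3.65x = 99.04 - 2.81x → x* = 8.8932.

x* = 8.89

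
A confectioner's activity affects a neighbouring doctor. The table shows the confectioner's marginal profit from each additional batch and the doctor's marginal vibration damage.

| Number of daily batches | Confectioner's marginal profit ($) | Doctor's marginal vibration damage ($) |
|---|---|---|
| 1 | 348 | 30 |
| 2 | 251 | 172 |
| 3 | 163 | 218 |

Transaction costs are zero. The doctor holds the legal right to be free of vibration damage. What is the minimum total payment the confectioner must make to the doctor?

$202

Efficient level: marginal profit ≥ marginal vibration damage through level 2, so k* = 2.
With the doctor holding the right, the confectioner must at least compensate total damage at k*: 30 + 172 = 202.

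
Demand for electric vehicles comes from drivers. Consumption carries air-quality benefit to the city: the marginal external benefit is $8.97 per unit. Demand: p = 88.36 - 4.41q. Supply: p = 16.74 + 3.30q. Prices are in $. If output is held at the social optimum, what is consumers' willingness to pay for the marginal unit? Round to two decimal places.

Social marginal benefit = demand + MEB = 97.33 - 4.41q.
Set SMB = MC: 97.33 - 4.41q = 16.74 + 3.30q → q* = 10.4527.
Consumer price on the demand curve at q*: 88.36 − 4.41×10.4527 = 42.2636.

P = $42.26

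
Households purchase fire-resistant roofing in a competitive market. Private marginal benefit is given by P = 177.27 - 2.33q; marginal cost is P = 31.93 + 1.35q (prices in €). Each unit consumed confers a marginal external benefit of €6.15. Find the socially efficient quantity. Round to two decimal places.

q* = 41.17

Social marginal benefit = demand + MEB = 183.42 - 2.33q.
Set SMB = MC: 183.42 - 2.33q = 31.93 + 1.35q → q* = 41.1658.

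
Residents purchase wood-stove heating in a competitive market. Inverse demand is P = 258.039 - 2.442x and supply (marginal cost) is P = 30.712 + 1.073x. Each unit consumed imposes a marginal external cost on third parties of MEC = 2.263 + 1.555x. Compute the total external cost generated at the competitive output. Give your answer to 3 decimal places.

3398.365

Market equilibrium (private): 30.712 + 1.073x = 258.039 - 2.442x → x_m = 64.6734.
Total external cost = ∫₀^{x_m} (2.263 + 1.555x) dx = 2.263×64.6734 + ½×1.555×64.6734² = 3398.3652.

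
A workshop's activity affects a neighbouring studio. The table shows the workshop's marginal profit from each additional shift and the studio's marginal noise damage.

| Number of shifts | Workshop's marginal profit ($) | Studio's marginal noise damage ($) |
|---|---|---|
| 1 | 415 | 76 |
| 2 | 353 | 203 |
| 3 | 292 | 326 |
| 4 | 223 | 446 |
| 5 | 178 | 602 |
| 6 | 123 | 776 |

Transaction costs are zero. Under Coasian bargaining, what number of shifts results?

Bargaining reaches the level where marginal profit last exceeds marginal noise damage.
That holds through level 2 (353 ≥ 203) but not at 3 (292 < 326).

2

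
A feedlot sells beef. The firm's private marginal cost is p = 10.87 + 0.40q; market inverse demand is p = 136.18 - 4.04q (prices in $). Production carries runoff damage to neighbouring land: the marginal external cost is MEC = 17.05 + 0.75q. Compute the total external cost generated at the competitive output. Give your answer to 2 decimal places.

$779.90

Market equilibrium (private): 10.87 + 0.40q = 136.18 - 4.04q → q_m = 28.2230.
Total external cost = ∫₀^{q_m} (17.05 + 0.75q) dq = 17.05×28.2230 + ½×0.75×28.2230² = 779.9038.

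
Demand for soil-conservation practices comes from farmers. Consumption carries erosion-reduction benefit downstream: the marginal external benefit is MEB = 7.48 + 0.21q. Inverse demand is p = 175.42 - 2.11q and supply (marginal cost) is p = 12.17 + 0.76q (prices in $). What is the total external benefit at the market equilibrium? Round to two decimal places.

$765.20

Market equilibrium (private): 12.17 + 0.76q = 175.42 - 2.11q → q_m = 56.8815.
Total external benefit = ∫₀^{q_m} (7.48 + 0.21q) dq = 7.48×56.8815 + ½×0.21×56.8815² = 765.2016.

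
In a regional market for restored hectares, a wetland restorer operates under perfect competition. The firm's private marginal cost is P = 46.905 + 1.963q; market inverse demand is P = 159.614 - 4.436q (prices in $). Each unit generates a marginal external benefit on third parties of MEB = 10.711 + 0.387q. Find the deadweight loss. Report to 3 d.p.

Market equilibrium (private): 46.905 + 1.963q = 159.614 - 4.436q → q_m = 17.6135.
Social marginal cost = private MC − MEB = 36.194 + 1.576q.
Set SMC = demand: 36.194 + 1.576q = 159.614 - 4.436q → q* = 20.5289.
Between q* and q_m the wedge demand − SMC runs linearly from 0 to MEB(q_m), so the loss is a triangle.
DWL = ½ × 2.9154 × 17.5274 = 25.5497.

DWL = $25.550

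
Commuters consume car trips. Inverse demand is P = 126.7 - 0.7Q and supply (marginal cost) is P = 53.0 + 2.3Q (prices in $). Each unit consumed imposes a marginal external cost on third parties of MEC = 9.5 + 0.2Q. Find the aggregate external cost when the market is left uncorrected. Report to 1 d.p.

$293.7

Market equilibrium (private): 53.0 + 2.3Q = 126.7 - 0.7Q → Q_m = 24.5667.
Total external cost = ∫₀^{Q_m} (9.5 + 0.2Q) dQ = 9.5×24.5667 + ½×0.2×24.5667² = 293.7359.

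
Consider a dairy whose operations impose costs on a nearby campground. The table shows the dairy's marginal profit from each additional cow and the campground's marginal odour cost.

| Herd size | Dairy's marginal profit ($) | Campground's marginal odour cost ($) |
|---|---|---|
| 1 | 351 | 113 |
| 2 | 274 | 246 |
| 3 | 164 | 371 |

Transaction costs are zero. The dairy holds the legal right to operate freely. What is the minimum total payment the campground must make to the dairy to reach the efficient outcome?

$164

Left alone the dairy would choose level 3 (marginal profit stays positive).
Efficient level: k* = 2 (marginal profit ≥ marginal odour cost through 2).
The campground must at least cover the dairy's forgone profit from cutting 3→2: 164 = 164.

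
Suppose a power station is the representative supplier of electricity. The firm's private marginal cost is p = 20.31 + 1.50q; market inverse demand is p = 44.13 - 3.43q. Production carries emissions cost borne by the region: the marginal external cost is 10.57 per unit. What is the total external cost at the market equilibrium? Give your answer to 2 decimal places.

51.07

Market equilibrium (private): 20.31 + 1.50q = 44.13 - 3.43q → q_m = 4.8316.
Total external cost = MEC × q_m = 10.57 × 4.8316 = 51.0700.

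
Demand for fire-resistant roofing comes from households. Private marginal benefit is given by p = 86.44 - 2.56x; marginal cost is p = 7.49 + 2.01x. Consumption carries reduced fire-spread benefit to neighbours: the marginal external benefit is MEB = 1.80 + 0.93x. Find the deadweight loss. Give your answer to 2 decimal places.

DWL = 43.85

Market equilibrium (private): 7.49 + 2.01x = 86.44 - 2.56x → x_m = 17.2757.
Social marginal benefit = demand + MEB = 88.24 - 1.63x.
Set SMB = MC: 88.24 - 1.63x = 7.49 + 2.01x → x* = 22.1841.
The loss is the area between SMB and MC from x* to x_m; with linear curves that's a triangle of height MEB(x_m).
DWL = ½ × 4.9084 × 17.8664 = 43.8477.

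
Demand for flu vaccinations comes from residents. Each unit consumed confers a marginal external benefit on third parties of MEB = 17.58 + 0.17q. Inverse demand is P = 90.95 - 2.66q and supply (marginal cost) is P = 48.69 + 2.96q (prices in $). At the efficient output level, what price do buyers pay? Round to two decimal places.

Social marginal benefit = demand + MEB = 108.53 - 2.49q.
Set SMB = MC: 108.53 - 2.49q = 48.69 + 2.96q → q* = 10.9798.
Consumer price on the demand curve at q*: 90.95 − 2.66×10.9798 = 61.7437.

P = $61.74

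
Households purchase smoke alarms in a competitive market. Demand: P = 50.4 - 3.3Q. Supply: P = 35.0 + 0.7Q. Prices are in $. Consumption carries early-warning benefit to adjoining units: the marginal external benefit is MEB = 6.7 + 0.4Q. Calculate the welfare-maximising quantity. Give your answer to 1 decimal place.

Q* = 6.1

Social marginal benefit = demand + MEB = 57.1 - 2.9Q.
Set SMB = MC: 57.1 - 2.9Q = 35.0 + 0.7Q → Q* = 6.1389.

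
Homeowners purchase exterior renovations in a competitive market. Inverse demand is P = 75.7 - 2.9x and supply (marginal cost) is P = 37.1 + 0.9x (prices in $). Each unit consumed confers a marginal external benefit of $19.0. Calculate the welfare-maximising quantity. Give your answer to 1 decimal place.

x* = 15.2

Social marginal benefit = demand + MEB = 94.7 - 2.9x.
Set SMB = MC: 94.7 - 2.9x = 37.1 + 0.9x → x* = 15.1579.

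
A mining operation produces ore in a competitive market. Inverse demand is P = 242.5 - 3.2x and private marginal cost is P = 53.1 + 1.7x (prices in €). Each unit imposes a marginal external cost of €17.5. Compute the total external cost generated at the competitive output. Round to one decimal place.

Market equilibrium (private): 53.1 + 1.7x = 242.5 - 3.2x → x_m = 38.6531.
Total external cost = MEC × x_m = 17.5 × 38.6531 = 676.4293.

€676.4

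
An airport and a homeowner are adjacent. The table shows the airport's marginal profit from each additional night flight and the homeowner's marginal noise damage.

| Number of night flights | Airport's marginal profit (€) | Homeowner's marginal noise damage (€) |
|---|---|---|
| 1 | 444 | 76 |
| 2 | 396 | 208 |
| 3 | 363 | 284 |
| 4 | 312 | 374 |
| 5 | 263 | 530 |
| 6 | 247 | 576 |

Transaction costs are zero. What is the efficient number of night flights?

Bargaining reaches the level where marginal profit last exceeds marginal noise damage.
That holds through level 3 (363 ≥ 284) but not at 4 (312 < 374).

3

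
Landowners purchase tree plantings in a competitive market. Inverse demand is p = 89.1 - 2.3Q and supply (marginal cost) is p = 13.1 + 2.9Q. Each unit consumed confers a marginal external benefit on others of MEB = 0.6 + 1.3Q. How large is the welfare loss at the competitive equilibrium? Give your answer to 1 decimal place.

DWL = 49.3

Market equilibrium (private): 13.1 + 2.9Q = 89.1 - 2.3Q → Q_m = 14.6154.
Social marginal benefit = demand + MEB = 89.7 - Q.
Set SMB = MC: 89.7 - Q = 13.1 + 2.9Q → Q* = 19.6410.
Height of the DWL triangle at Q_m is SMB(Q_m) − MC(Q_m) = MEB(Q_m) = 19.6000.
DWL = ½ × 5.0256 × 19.6000 = 49.2509.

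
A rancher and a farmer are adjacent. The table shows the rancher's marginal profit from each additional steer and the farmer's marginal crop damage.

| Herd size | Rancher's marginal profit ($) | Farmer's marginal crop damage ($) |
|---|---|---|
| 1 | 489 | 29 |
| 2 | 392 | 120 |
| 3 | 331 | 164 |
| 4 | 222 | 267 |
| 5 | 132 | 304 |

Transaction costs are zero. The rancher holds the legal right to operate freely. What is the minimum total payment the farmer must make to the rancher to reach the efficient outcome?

$354

Left alone the rancher would choose level 5 (marginal profit stays positive).
Efficient level: k* = 3 (marginal profit ≥ marginal crop damage through 3).
The farmer must at least cover the rancher's forgone profit from cutting 5→3: 222 + 132 = 354.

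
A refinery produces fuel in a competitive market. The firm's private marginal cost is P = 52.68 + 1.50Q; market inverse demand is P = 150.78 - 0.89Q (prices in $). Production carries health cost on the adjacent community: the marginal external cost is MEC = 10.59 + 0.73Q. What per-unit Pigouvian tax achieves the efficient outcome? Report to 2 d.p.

tax = $31.07 per unit

Social marginal cost = private MC + MEC = 63.27 + 2.23Q.
Set SMC = demand: 63.27 + 2.23Q = 150.78 - 0.89Q → Q* = 28.0481.
The Pigouvian tax equals MEC at Q*: 10.59 + 0.73×28.0481 = 31.0651.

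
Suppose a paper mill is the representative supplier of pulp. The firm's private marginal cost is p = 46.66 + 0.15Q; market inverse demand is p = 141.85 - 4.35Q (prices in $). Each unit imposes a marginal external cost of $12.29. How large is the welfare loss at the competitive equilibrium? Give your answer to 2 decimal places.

Market equilibrium (private): 46.66 + 0.15Q = 141.85 - 4.35Q → Q_m = 21.1533.
Social marginal cost = private MC + MEC = 58.95 + 0.15Q.
Set SMC = demand: 58.95 + 0.15Q = 141.85 - 4.35Q → Q* = 18.4222.
The loss is the area between SMC and demand from Q* to Q_m; with linear curves that's a triangle of height MEC(Q_m).
DWL = ½ × 2.7311 × 12.2900 = 16.7826.

DWL = $16.78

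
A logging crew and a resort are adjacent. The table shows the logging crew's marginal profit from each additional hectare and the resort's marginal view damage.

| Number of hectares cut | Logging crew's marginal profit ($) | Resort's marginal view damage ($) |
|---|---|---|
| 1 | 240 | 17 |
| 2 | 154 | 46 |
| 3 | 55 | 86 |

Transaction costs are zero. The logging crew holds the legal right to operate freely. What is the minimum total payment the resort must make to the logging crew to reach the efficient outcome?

Left alone the logging crew would choose level 3 (marginal profit stays positive).
Efficient level: k* = 2 (marginal profit ≥ marginal view damage through 2).
The resort must at least cover the logging crew's forgone profit from cutting 3→2: 55 = 55.

$55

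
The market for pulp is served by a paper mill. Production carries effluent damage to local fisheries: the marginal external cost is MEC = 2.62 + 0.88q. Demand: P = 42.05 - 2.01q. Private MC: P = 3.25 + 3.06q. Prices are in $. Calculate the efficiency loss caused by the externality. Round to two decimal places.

DWL = $7.35

Market equilibrium (private): 3.25 + 3.06q = 42.05 - 2.01q → q_m = 7.6529.
Social marginal cost = private MC + MEC = 5.87 + 3.94q.
Set SMC = demand: 5.87 + 3.94q = 42.05 - 2.01q → q* = 6.0807.
Height of the DWL triangle at q_m is SMC(q_m) − demand(q_m) = MEC(q_m) = 9.3545.
DWL = ½ × 1.5722 × 9.3545 = 7.3536.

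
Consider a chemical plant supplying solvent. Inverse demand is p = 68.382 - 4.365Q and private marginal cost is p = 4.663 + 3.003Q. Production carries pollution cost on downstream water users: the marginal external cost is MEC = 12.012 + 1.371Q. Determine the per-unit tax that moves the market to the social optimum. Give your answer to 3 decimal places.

tax = 20.124 per unit

Social marginal cost = private MC + MEC = 16.675 + 4.374Q.
Set SMC = demand: 16.675 + 4.374Q = 68.382 - 4.365Q → Q* = 5.9168.
The Pigouvian tax equals MEC at Q*: 12.012 + 1.371×5.9168 = 20.1239.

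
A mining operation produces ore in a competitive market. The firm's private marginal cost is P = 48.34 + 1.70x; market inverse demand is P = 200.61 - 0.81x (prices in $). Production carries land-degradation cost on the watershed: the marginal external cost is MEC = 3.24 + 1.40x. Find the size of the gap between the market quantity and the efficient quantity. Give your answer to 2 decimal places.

22.55 units

Market equilibrium (private): 48.34 + 1.70x = 200.61 - 0.81x → x_m = 60.6653.
Social marginal cost = private MC + MEC = 51.58 + 3.10x.
Set SMC = demand: 51.58 + 3.10x = 200.61 - 0.81x → x* = 38.1151.
Gap = |60.6653 − 38.1151| = 22.5502.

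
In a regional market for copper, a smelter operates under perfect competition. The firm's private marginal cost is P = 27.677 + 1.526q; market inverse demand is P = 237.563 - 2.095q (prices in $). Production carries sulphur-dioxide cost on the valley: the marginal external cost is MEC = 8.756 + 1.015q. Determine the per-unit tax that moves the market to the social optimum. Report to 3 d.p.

Social marginal cost = private MC + MEC = 36.433 + 2.541q.
Set SMC = demand: 36.433 + 2.541q = 237.563 - 2.095q → q* = 43.3844.
The Pigouvian tax equals MEC at q*: 8.756 + 1.015×43.3844 = 52.7912.

tax = $52.791 per unit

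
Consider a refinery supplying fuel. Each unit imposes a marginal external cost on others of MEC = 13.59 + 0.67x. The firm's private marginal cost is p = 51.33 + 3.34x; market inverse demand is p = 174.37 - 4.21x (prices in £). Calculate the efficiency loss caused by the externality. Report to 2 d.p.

Market equilibrium (private): 51.33 + 3.34x = 174.37 - 4.21x → x_m = 16.2967.
Social marginal cost = private MC + MEC = 64.92 + 4.01x.
Set SMC = demand: 64.92 + 4.01x = 174.37 - 4.21x → x* = 13.3151.
The loss is the area between SMC and demand from x* to x_m; with linear curves that's a triangle of height MEC(x_m).
DWL = ½ × 2.9816 × 24.5088 = 36.5377.

DWL = £36.54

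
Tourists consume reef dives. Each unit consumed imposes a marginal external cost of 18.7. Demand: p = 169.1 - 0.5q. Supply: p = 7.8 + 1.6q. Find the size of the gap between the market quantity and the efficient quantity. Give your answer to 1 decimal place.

8.9 units

Market equilibrium (private): 7.8 + 1.6q = 169.1 - 0.5q → q_m = 76.8095.
Social marginal benefit = demand − MEC = 150.4 - 0.5q.
Set SMB = MC: 150.4 - 0.5q = 7.8 + 1.6q → q* = 67.9048.
Gap = |76.8095 − 67.9048| = 8.9047.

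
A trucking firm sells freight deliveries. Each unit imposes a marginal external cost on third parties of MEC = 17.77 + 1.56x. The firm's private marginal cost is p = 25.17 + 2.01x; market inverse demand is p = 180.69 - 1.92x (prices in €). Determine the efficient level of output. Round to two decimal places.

x* = 25.09

Social marginal cost = private MC + MEC = 42.94 + 3.57x.
Set SMC = demand: 42.94 + 3.57x = 180.69 - 1.92x → x* = 25.0911.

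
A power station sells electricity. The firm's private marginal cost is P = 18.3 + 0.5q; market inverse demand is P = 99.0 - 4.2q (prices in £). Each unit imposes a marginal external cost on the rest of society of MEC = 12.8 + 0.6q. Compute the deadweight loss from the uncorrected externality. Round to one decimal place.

DWL = £50.3

Market equilibrium (private): 18.3 + 0.5q = 99.0 - 4.2q → q_m = 17.1702.
Social marginal cost = private MC + MEC = 31.1 + 1.1q.
Set SMC = demand: 31.1 + 1.1q = 99.0 - 4.2q → q* = 12.8113.
The welfare-loss triangle has base |q_m − q*| and height MEC(q_m) (the vertical gap between SMC and demand is zero at q* and MEC at q_m).
DWL = ½ × 4.3589 × 23.1021 = 50.3499.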